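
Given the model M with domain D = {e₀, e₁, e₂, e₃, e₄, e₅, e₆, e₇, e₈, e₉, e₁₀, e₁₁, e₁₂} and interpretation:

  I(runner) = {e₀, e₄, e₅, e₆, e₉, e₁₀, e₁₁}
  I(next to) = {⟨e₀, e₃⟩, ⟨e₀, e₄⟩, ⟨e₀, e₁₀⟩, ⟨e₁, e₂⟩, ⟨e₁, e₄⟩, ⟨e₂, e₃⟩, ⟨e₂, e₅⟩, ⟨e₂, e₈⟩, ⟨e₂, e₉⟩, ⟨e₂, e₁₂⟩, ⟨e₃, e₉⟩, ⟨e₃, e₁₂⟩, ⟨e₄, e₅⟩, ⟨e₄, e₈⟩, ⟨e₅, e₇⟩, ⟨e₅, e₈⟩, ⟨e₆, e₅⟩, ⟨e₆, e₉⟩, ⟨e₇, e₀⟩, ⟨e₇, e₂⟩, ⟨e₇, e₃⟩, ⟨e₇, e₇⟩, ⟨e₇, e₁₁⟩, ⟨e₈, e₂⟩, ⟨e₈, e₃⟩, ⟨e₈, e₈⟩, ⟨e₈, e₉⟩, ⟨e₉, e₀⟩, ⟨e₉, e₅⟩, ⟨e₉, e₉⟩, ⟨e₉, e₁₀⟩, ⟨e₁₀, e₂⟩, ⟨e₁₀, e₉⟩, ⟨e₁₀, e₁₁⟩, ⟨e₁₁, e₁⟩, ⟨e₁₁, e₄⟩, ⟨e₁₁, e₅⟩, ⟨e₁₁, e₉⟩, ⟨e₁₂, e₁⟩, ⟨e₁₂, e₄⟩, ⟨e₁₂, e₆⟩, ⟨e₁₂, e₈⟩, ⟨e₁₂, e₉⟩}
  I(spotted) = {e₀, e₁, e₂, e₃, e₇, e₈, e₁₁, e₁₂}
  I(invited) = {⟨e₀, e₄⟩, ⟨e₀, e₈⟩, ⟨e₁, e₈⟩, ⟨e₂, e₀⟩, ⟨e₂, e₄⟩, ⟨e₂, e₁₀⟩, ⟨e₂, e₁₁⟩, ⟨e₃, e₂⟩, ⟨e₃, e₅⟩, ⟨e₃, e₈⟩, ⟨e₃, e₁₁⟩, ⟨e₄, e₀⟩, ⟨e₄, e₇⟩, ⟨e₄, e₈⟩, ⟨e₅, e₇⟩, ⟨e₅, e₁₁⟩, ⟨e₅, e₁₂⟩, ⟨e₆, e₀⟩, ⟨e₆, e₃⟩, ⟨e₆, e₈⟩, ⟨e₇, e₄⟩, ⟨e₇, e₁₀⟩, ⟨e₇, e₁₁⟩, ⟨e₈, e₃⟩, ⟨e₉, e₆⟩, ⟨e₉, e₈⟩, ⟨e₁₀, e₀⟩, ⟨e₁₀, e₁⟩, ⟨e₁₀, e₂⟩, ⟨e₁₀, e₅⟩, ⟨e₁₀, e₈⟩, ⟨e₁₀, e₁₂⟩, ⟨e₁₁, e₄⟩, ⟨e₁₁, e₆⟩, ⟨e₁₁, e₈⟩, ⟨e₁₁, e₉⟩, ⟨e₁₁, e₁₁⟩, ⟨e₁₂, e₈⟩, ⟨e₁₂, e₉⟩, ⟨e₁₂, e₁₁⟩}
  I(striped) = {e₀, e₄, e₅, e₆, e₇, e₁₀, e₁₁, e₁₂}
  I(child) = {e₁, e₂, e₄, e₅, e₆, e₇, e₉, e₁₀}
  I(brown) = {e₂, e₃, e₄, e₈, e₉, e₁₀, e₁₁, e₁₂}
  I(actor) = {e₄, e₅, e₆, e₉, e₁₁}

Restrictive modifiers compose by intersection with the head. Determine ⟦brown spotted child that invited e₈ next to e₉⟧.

⟦that invited e₈⟧ = {x : ⟨x, e₈⟩ ∈ ⟦invited⟧} = {e₀, e₁, e₃, e₄, e₆, e₉, e₁₀, e₁₁, e₁₂}
⟦next to e₉⟧ = {x : ⟨x, e₉⟩ ∈ ⟦next to⟧} = {e₂, e₃, e₆, e₈, e₉, e₁₀, e₁₁, e₁₂}
⟦child⟧ = {e₁, e₂, e₄, e₅, e₆, e₇, e₉, e₁₀}
… ∩ ⟦that invited e₈⟧ = {e₁, e₂, e₄, e₅, e₆, e₇, e₉, e₁₀} ∩ {e₀, e₁, e₃, e₄, e₆, e₉, e₁₀, e₁₁, e₁₂} = {e₁, e₄, e₆, e₉, e₁₀}
… ∩ ⟦next to e₉⟧ = {e₁, e₄, e₆, e₉, e₁₀} ∩ {e₂, e₃, e₆, e₈, e₉, e₁₀, e₁₁, e₁₂} = {e₆, e₉, e₁₀}
… ∩ ⟦brown⟧ = {e₆, e₉, e₁₀} ∩ {e₂, e₃, e₄, e₈, e₉, e₁₀, e₁₁, e₁₂} = {e₉, e₁₀}
… ∩ ⟦spotted⟧ = {e₉, e₁₀} ∩ {e₀, e₁, e₂, e₃, e₇, e₈, e₁₁, e₁₂} = ∅
So ⟦brown spotted child that invited e₈ next to e₉⟧ = ∅.

∅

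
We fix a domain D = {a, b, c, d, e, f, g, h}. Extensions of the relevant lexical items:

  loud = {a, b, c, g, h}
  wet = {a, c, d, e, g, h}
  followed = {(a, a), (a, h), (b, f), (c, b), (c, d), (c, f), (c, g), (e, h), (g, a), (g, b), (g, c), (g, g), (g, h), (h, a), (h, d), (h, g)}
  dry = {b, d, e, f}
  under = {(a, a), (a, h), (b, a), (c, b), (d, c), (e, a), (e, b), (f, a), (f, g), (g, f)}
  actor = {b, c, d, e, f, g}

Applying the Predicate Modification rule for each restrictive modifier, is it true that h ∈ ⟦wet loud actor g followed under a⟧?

no

⟦g followed⟧ = {x : ⟨g, x⟩ ∈ ⟦followed⟧} = {a, b, c, g, h}
⟦under a⟧ = {x : ⟨x, a⟩ ∈ ⟦under⟧} = {a, b, e, f}
⟦actor⟧ = {b, c, d, e, f, g}
… ∩ ⟦g followed⟧ = {b, c, d, e, f, g} ∩ {a, b, c, g, h} = {b, c, g}
… ∩ ⟦under a⟧ = {b, c, g} ∩ {a, b, e, f} = {b}
… ∩ ⟦wet⟧ = {b} ∩ {a, c, d, e, g, h} = ∅
… ∩ ⟦loud⟧ = ∅ ∩ {a, b, c, g, h} = ∅
⟦wet loud actor g followed under a⟧ = ∅; h ∉ this set.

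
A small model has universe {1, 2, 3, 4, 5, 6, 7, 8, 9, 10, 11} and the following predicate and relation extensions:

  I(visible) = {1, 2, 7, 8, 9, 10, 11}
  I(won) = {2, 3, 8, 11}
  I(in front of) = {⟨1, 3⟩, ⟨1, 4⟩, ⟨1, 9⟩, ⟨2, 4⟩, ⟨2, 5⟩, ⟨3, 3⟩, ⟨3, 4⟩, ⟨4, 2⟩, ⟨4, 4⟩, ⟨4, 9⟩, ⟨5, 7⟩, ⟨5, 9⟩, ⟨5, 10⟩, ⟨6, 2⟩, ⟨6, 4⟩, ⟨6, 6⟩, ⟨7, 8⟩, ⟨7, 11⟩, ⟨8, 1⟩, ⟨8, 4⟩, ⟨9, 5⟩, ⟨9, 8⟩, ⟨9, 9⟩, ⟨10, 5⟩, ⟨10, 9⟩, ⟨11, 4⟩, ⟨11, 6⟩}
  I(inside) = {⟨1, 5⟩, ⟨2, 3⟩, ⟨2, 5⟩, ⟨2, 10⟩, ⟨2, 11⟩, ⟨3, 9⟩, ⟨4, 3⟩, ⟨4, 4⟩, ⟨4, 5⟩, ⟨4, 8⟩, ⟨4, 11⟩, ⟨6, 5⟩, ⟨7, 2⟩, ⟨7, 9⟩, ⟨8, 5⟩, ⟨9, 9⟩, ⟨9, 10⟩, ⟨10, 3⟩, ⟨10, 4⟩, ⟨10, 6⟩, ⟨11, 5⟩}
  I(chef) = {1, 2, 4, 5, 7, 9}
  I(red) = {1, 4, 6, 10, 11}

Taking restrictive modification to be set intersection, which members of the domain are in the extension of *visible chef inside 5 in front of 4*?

⟦inside 5⟧ = {x : ⟨x, 5⟩ ∈ ⟦inside⟧} = {1, 2, 4, 6, 8, 11}
⟦in front of 4⟧ = {x : ⟨x, 4⟩ ∈ ⟦in front of⟧} = {1, 2, 3, 4, 6, 8, 11}
⟦chef⟧ = {1, 2, 4, 5, 7, 9}
… ∩ ⟦inside 5⟧ = {1, 2, 4, 5, 7, 9} ∩ {1, 2, 4, 6, 8, 11} = {1, 2, 4}
… ∩ ⟦in front of 4⟧ = {1, 2, 4} ∩ {1, 2, 3, 4, 6, 8, 11} = {1, 2, 4}
… ∩ ⟦visible⟧ = {1, 2, 4} ∩ {1, 2, 7, 8, 9, 10, 11} = {1, 2}
So ⟦visible chef inside 5 in front of 4⟧ = {1, 2}.

{1, 2}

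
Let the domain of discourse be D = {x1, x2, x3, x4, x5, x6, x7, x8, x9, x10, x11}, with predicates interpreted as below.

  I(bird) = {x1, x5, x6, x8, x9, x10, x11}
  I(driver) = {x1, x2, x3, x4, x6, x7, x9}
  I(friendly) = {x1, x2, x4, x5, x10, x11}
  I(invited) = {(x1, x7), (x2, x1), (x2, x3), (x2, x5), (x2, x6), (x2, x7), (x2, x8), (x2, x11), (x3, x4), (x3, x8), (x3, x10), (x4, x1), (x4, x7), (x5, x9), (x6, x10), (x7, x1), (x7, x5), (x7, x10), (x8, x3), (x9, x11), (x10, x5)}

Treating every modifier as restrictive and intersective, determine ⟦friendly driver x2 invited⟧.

{x1}

⟦x2 invited⟧ = {x : ⟨x2, x⟩ ∈ ⟦invited⟧} = {x1, x3, x5, x6, x7, x8, x11}
⟦driver⟧ = {x1, x2, x3, x4, x6, x7, x9}
… ∩ ⟦x2 invited⟧ = {x1, x2, x3, x4, x6, x7, x9} ∩ {x1, x3, x5, x6, x7, x8, x11} = {x1, x3, x6, x7}
… ∩ ⟦friendly⟧ = {x1, x3, x6, x7} ∩ {x1, x2, x4, x5, x10, x11} = {x1}
So ⟦friendly driver x2 invited⟧ = {x1}.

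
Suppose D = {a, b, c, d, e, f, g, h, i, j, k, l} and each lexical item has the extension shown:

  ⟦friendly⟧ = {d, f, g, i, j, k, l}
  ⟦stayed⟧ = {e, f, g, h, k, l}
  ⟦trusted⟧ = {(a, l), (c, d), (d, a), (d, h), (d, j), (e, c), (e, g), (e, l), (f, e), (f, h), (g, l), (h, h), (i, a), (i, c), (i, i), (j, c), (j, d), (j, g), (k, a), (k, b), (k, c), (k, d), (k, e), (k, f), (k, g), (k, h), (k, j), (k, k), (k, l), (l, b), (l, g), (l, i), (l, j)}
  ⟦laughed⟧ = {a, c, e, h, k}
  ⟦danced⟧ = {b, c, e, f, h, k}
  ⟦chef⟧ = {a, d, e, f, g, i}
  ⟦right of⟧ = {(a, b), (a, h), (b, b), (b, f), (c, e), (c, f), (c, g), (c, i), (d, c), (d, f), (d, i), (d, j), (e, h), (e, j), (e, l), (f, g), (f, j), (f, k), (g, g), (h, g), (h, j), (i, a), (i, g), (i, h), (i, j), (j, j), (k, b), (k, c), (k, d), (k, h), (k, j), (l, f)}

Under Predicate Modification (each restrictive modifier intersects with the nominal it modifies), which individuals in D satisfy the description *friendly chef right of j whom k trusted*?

⟦right of j⟧ = {x : ⟨x, j⟩ ∈ ⟦right of⟧} = {d, e, f, h, i, j, k}
⟦whom k trusted⟧ = {x : ⟨k, x⟩ ∈ ⟦trusted⟧} = {a, b, c, d, e, f, g, h, j, k, l}
⟦chef⟧ = {a, d, e, f, g, i}
… ∩ ⟦right of j⟧ = {a, d, e, f, g, i} ∩ {d, e, f, h, i, j, k} = {d, e, f, i}
… ∩ ⟦whom k trusted⟧ = {d, e, f, i} ∩ {a, b, c, d, e, f, g, h, j, k, l} = {d, e, f}
… ∩ ⟦friendly⟧ = {d, e, f} ∩ {d, f, g, i, j, k, l} = {d, f}
So ⟦friendly chef right of j whom k trusted⟧ = {d, f}.

{d, f}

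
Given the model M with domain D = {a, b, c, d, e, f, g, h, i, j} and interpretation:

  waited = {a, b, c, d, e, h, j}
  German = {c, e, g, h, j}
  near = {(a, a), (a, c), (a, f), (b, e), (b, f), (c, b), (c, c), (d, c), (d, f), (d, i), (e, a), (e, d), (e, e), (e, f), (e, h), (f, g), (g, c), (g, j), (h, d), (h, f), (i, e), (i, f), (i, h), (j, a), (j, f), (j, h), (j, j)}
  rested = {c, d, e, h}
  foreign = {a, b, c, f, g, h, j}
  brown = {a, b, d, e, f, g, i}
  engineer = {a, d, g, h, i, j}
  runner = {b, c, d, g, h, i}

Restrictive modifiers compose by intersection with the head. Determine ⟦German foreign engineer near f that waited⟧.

⟦near f⟧ = {x : ⟨x, f⟩ ∈ ⟦near⟧} = {a, b, d, e, h, i, j}
⟦that waited⟧ = ⟦waited⟧ = {a, b, c, d, e, h, j}
⟦engineer⟧ = {a, d, g, h, i, j}
… ∩ ⟦near f⟧ = {a, d, g, h, i, j} ∩ {a, b, d, e, h, i, j} = {a, d, h, i, j}
… ∩ ⟦that waited⟧ = {a, d, h, i, j} ∩ {a, b, c, d, e, h, j} = {a, d, h, j}
… ∩ ⟦German⟧ = {a, d, h, j} ∩ {c, e, g, h, j} = {h, j}
… ∩ ⟦foreign⟧ = {h, j} ∩ {a, b, c, f, g, h, j} = {h, j}
So ⟦German foreign engineer near f that waited⟧ = {h, j}.

{h, j}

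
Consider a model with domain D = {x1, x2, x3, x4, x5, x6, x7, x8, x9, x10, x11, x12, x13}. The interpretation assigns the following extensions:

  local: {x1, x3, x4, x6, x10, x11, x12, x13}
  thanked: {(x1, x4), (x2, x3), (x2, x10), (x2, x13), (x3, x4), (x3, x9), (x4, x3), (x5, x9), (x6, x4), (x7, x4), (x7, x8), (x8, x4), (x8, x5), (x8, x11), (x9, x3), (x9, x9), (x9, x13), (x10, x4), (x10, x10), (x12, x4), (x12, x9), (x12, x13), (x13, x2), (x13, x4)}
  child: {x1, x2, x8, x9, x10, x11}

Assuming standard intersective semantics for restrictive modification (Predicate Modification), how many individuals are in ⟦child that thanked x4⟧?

3

⟦that thanked x4⟧ = {x : ⟨x, x4⟩ ∈ ⟦thanked⟧} = {x1, x3, x6, x7, x8, x10, x12, x13}
⟦child⟧ = {x1, x2, x8, x9, x10, x11}
… ∩ ⟦that thanked x4⟧ = {x1, x2, x8, x9, x10, x11} ∩ {x1, x3, x6, x7, x8, x10, x12, x13} = {x1, x8, x10}
⟦child that thanked x4⟧ = {x1, x8, x10}, so the cardinality is 3.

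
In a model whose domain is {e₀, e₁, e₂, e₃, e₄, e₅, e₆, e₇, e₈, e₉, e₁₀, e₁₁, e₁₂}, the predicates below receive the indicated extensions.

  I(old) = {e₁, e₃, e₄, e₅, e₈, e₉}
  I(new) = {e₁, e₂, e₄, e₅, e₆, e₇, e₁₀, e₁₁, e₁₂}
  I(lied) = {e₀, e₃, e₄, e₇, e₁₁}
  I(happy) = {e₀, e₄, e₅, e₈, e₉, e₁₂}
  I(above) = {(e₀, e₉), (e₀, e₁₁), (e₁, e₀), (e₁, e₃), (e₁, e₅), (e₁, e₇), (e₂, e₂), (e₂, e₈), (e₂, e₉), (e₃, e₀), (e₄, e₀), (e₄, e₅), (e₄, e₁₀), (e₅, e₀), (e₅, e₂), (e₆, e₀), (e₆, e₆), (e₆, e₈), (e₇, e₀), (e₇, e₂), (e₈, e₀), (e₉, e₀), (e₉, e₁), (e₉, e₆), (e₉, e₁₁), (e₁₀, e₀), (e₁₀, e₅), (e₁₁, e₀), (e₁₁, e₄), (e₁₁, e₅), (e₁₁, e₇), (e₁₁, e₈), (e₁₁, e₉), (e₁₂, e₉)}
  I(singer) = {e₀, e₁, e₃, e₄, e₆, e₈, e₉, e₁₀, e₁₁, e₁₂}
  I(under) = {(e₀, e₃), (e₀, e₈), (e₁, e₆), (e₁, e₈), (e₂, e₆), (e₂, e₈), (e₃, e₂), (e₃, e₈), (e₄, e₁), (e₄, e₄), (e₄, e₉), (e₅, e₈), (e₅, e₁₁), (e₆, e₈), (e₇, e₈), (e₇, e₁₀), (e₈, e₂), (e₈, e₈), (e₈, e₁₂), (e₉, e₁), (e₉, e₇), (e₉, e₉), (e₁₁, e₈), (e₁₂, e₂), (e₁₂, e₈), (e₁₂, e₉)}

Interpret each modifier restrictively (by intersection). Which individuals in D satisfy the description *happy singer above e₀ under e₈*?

{e₈}

⟦above e₀⟧ = {x : ⟨x, e₀⟩ ∈ ⟦above⟧} = {e₁, e₃, e₄, e₅, e₆, e₇, e₈, e₉, e₁₀, e₁₁}
⟦under e₈⟧ = {x : ⟨x, e₈⟩ ∈ ⟦under⟧} = {e₀, e₁, e₂, e₃, e₅, e₆, e₇, e₈, e₁₁, e₁₂}
⟦singer⟧ = {e₀, e₁, e₃, e₄, e₆, e₈, e₉, e₁₀, e₁₁, e₁₂}
… ∩ ⟦above e₀⟧ = {e₀, e₁, e₃, e₄, e₆, e₈, e₉, e₁₀, e₁₁, e₁₂} ∩ {e₁, e₃, e₄, e₅, e₆, e₇, e₈, e₉, e₁₀, e₁₁} = {e₁, e₃, e₄, e₆, e₈, e₉, e₁₀, e₁₁}
… ∩ ⟦under e₈⟧ = {e₁, e₃, e₄, e₆, e₈, e₉, e₁₀, e₁₁} ∩ {e₀, e₁, e₂, e₃, e₅, e₆, e₇, e₈, e₁₁, e₁₂} = {e₁, e₃, e₆, e₈, e₁₁}
… ∩ ⟦happy⟧ = {e₁, e₃, e₆, e₈, e₁₁} ∩ {e₀, e₄, e₅, e₈, e₉, e₁₂} = {e₈}
So ⟦happy singer above e₀ under e₈⟧ = {e₈}.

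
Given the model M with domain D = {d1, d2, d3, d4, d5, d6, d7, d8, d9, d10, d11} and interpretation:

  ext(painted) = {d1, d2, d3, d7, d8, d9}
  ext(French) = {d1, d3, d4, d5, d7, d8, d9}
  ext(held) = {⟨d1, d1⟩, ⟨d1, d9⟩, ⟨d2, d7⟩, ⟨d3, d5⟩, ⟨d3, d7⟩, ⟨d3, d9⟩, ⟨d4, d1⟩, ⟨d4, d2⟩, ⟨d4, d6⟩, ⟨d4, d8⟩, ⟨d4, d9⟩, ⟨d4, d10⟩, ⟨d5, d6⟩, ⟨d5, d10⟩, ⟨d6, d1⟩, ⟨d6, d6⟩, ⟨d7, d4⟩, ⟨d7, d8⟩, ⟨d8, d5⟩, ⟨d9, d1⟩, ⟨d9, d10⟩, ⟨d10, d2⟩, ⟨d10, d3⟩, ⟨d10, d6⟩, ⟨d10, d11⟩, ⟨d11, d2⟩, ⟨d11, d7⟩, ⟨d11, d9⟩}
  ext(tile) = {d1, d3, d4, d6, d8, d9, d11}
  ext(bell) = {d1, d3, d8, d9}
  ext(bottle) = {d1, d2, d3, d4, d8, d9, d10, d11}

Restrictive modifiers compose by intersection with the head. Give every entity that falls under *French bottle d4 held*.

⟦d4 held⟧ = {x : ⟨d4, x⟩ ∈ ⟦held⟧} = {d1, d2, d6, d8, d9, d10}
⟦bottle⟧ = {d1, d2, d3, d4, d8, d9, d10, d11}
… ∩ ⟦d4 held⟧ = {d1, d2, d3, d4, d8, d9, d10, d11} ∩ {d1, d2, d6, d8, d9, d10} = {d1, d2, d8, d9, d10}
… ∩ ⟦French⟧ = {d1, d2, d8, d9, d10} ∩ {d1, d3, d4, d5, d7, d8, d9} = {d1, d8, d9}
So ⟦French bottle d4 held⟧ = {d1, d8, d9}.

{d1, d8, d9}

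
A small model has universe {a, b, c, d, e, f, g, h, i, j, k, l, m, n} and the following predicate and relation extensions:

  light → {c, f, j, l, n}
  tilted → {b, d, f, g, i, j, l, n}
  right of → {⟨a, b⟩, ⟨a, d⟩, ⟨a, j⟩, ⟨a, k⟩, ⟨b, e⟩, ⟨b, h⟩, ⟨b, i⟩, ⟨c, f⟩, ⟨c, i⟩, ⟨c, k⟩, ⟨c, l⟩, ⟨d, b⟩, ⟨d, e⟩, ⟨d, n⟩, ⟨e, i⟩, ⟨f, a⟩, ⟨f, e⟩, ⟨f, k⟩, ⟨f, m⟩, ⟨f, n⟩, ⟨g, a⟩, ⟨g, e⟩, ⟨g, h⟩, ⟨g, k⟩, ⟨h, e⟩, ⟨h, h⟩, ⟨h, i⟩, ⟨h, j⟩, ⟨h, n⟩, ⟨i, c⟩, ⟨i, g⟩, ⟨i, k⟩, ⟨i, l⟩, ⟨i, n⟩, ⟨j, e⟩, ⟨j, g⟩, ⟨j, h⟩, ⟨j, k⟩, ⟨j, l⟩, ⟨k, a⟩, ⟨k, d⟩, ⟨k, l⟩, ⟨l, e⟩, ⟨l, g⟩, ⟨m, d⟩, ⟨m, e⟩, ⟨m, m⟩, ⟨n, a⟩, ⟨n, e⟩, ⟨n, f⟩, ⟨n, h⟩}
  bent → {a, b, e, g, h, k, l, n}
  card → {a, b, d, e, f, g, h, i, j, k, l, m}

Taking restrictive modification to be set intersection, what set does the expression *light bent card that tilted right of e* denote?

⟦that tilted⟧ = ⟦tilted⟧ = {b, d, f, g, i, j, l, n}
⟦right of e⟧ = {x : ⟨x, e⟩ ∈ ⟦right of⟧} = {b, d, f, g, h, j, l, m, n}
⟦card⟧ = {a, b, d, e, f, g, h, i, j, k, l, m}
… ∩ ⟦that tilted⟧ = {a, b, d, e, f, g, h, i, j, k, l, m} ∩ {b, d, f, g, i, j, l, n} = {b, d, f, g, i, j, l}
… ∩ ⟦right of e⟧ = {b, d, f, g, i, j, l} ∩ {b, d, f, g, h, j, l, m, n} = {b, d, f, g, j, l}
… ∩ ⟦light⟧ = {b, d, f, g, j, l} ∩ {c, f, j, l, n} = {f, j, l}
… ∩ ⟦bent⟧ = {f, j, l} ∩ {a, b, e, g, h, k, l, n} = {l}
So ⟦light bent card that tilted right of e⟧ = {l}.

{l}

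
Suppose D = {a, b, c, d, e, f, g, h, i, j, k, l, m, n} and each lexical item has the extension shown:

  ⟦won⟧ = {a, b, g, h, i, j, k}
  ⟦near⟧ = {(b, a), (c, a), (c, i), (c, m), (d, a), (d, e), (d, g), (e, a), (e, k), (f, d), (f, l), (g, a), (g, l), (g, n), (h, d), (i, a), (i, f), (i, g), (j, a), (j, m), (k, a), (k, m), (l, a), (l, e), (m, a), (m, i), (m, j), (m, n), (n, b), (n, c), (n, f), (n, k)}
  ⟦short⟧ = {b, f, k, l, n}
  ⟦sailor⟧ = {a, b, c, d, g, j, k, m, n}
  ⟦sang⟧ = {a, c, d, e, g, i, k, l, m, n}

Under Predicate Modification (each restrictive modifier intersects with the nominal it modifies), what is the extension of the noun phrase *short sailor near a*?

{b, k}

⟦near a⟧ = {x : ⟨x, a⟩ ∈ ⟦near⟧} = {b, c, d, e, g, i, j, k, l, m}
⟦sailor⟧ = {a, b, c, d, g, j, k, m, n}
… ∩ ⟦near a⟧ = {a, b, c, d, g, j, k, m, n} ∩ {b, c, d, e, g, i, j, k, l, m} = {b, c, d, g, j, k, m}
… ∩ ⟦short⟧ = {b, c, d, g, j, k, m} ∩ {b, f, k, l, n} = {b, k}
So ⟦short sailor near a⟧ = {b, k}.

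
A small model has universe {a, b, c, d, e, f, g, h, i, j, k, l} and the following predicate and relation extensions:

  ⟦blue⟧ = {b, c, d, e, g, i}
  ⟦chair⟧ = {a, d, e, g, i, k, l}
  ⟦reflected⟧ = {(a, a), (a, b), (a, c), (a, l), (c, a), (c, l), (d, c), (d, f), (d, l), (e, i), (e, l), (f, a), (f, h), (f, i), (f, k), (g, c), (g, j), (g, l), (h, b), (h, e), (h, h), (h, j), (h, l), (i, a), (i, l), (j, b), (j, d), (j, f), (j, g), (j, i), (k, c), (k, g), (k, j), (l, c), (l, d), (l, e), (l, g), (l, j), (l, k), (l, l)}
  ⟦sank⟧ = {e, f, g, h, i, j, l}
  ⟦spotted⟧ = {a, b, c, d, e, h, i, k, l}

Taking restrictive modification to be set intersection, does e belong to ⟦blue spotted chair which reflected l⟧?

⟦which reflected l⟧ = {x : ⟨x, l⟩ ∈ ⟦reflected⟧} = {a, c, d, e, g, h, i, l}
⟦chair⟧ = {a, d, e, g, i, k, l}
… ∩ ⟦which reflected l⟧ = {a, d, e, g, i, k, l} ∩ {a, c, d, e, g, h, i, l} = {a, d, e, g, i, l}
… ∩ ⟦blue⟧ = {a, d, e, g, i, l} ∩ {b, c, d, e, g, i} = {d, e, g, i}
… ∩ ⟦spotted⟧ = {d, e, g, i} ∩ {a, b, c, d, e, h, i, k, l} = {d, e, i}
⟦blue spotted chair which reflected l⟧ = {d, e, i}; e ∈ this set.

yes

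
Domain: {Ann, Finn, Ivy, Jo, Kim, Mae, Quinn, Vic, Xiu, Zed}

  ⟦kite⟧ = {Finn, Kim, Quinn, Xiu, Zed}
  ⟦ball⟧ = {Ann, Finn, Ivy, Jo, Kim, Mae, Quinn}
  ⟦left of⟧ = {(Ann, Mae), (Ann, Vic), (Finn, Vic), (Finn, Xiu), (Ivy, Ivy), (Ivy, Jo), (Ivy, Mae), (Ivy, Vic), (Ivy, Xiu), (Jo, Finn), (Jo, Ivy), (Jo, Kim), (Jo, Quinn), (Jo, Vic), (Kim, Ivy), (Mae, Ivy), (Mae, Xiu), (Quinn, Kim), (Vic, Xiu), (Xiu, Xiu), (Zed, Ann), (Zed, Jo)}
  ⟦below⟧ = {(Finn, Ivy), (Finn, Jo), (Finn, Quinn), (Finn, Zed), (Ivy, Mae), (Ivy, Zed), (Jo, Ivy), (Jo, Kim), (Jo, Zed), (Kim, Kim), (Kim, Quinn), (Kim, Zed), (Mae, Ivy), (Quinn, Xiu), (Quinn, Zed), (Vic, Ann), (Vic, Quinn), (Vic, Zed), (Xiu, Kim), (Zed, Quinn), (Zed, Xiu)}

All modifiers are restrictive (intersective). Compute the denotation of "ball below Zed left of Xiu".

⟦below Zed⟧ = {x : ⟨x, Zed⟩ ∈ ⟦below⟧} = {Finn, Ivy, Jo, Kim, Quinn, Vic}
⟦left of Xiu⟧ = {x : ⟨x, Xiu⟩ ∈ ⟦left of⟧} = {Finn, Ivy, Mae, Vic, Xiu}
⟦ball⟧ = {Ann, Finn, Ivy, Jo, Kim, Mae, Quinn}
… ∩ ⟦below Zed⟧ = {Ann, Finn, Ivy, Jo, Kim, Mae, Quinn} ∩ {Finn, Ivy, Jo, Kim, Quinn, Vic} = {Finn, Ivy, Jo, Kim, Quinn}
… ∩ ⟦left of Xiu⟧ = {Finn, Ivy, Jo, Kim, Quinn} ∩ {Finn, Ivy, Mae, Vic, Xiu} = {Finn, Ivy}
So ⟦ball below Zed left of Xiu⟧ = {Finn, Ivy}.

{Finn, Ivy}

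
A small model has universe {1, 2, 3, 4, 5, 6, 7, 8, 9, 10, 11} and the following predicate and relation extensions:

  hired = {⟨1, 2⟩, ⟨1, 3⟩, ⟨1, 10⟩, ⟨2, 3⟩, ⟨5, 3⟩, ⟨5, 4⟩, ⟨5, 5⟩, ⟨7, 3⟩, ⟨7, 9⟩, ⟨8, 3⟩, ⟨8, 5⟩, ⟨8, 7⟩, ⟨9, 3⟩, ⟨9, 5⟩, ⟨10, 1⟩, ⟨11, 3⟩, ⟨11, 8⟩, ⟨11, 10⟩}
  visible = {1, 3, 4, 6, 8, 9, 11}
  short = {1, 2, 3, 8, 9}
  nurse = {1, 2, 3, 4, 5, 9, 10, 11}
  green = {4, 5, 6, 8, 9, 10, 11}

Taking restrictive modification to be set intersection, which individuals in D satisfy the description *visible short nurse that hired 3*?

{1, 9}

⟦that hired 3⟧ = {x : ⟨x, 3⟩ ∈ ⟦hired⟧} = {1, 2, 5, 7, 8, 9, 11}
⟦nurse⟧ = {1, 2, 3, 4, 5, 9, 10, 11}
… ∩ ⟦that hired 3⟧ = {1, 2, 3, 4, 5, 9, 10, 11} ∩ {1, 2, 5, 7, 8, 9, 11} = {1, 2, 5, 9, 11}
… ∩ ⟦visible⟧ = {1, 2, 5, 9, 11} ∩ {1, 3, 4, 6, 8, 9, 11} = {1, 9, 11}
… ∩ ⟦short⟧ = {1, 9, 11} ∩ {1, 2, 3, 8, 9} = {1, 9}
So ⟦visible short nurse that hired 3⟧ = {1, 9}.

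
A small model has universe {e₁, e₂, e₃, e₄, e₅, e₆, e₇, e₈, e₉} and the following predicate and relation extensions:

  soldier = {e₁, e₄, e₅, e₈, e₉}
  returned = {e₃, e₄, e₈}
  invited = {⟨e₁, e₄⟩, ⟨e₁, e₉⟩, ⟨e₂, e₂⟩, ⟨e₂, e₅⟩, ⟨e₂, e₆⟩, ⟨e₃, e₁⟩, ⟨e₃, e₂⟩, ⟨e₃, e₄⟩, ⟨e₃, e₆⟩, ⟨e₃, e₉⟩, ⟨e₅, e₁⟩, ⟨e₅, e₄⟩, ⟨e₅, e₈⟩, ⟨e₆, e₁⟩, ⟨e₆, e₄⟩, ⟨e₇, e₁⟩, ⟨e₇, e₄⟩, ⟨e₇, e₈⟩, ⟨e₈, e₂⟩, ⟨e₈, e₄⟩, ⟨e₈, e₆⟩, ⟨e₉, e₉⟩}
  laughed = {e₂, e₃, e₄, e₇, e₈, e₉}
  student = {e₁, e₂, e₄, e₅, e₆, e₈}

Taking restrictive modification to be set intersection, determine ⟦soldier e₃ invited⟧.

⟦e₃ invited⟧ = {x : ⟨e₃, x⟩ ∈ ⟦invited⟧} = {e₁, e₂, e₄, e₆, e₉}
⟦soldier⟧ = {e₁, e₄, e₅, e₈, e₉}
… ∩ ⟦e₃ invited⟧ = {e₁, e₄, e₅, e₈, e₉} ∩ {e₁, e₂, e₄, e₆, e₉} = {e₁, e₄, e₉}
So ⟦soldier e₃ invited⟧ = {e₁, e₄, e₉}.

{e₁, e₄, e₉}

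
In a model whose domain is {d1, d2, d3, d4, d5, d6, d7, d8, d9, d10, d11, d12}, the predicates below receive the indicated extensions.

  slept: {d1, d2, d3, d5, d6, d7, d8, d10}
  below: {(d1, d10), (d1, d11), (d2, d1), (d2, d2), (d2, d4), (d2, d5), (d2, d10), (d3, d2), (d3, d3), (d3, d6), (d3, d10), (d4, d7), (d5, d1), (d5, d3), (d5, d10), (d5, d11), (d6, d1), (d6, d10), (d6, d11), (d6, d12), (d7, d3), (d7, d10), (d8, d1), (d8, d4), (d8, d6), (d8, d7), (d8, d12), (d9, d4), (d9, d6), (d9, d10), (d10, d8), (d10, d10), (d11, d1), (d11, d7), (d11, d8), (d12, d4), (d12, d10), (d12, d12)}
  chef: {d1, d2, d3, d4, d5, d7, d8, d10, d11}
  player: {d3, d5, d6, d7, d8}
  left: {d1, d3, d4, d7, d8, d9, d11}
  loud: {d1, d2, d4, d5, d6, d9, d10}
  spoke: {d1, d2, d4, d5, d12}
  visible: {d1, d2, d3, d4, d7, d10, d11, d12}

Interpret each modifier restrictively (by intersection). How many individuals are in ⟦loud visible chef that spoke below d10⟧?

2

⟦that spoke⟧ = ⟦spoke⟧ = {d1, d2, d4, d5, d12}
⟦below d10⟧ = {x : ⟨x, d10⟩ ∈ ⟦below⟧} = {d1, d2, d3, d5, d6, d7, d9, d10, d12}
⟦chef⟧ = {d1, d2, d3, d4, d5, d7, d8, d10, d11}
… ∩ ⟦that spoke⟧ = {d1, d2, d3, d4, d5, d7, d8, d10, d11} ∩ {d1, d2, d4, d5, d12} = {d1, d2, d4, d5}
… ∩ ⟦below d10⟧ = {d1, d2, d4, d5} ∩ {d1, d2, d3, d5, d6, d7, d9, d10, d12} = {d1, d2, d5}
… ∩ ⟦loud⟧ = {d1, d2, d5} ∩ {d1, d2, d4, d5, d6, d9, d10} = {d1, d2, d5}
… ∩ ⟦visible⟧ = {d1, d2, d5} ∩ {d1, d2, d3, d4, d7, d10, d11, d12} = {d1, d2}
⟦loud visible chef that spoke below d10⟧ = {d1, d2}, so the cardinality is 2.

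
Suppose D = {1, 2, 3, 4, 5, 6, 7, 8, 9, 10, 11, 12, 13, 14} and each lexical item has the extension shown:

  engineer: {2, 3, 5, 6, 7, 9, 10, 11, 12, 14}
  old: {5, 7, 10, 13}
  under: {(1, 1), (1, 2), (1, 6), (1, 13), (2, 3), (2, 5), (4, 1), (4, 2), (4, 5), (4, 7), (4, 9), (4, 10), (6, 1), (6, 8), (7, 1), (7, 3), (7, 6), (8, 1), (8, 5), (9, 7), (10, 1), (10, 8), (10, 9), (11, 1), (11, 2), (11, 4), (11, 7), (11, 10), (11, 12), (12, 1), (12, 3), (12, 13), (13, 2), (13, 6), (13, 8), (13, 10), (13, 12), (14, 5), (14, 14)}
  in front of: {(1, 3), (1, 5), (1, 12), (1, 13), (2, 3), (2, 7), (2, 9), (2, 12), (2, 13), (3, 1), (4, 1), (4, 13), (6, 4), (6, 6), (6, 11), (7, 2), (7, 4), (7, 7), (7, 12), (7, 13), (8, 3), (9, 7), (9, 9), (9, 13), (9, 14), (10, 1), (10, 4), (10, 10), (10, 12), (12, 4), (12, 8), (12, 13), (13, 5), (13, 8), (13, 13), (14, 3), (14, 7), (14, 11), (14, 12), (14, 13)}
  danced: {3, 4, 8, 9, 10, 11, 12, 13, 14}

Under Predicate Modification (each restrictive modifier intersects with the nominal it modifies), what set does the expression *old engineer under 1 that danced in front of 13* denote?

⟦under 1⟧ = {x : ⟨x, 1⟩ ∈ ⟦under⟧} = {1, 4, 6, 7, 8, 10, 11, 12}
⟦that danced⟧ = ⟦danced⟧ = {3, 4, 8, 9, 10, 11, 12, 13, 14}
⟦in front of 13⟧ = {x : ⟨x, 13⟩ ∈ ⟦in front of⟧} = {1, 2, 4, 7, 9, 12, 13, 14}
⟦engineer⟧ = {2, 3, 5, 6, 7, 9, 10, 11, 12, 14}
… ∩ ⟦under 1⟧ = {2, 3, 5, 6, 7, 9, 10, 11, 12, 14} ∩ {1, 4, 6, 7, 8, 10, 11, 12} = {6, 7, 10, 11, 12}
… ∩ ⟦that danced⟧ = {6, 7, 10, 11, 12} ∩ {3, 4, 8, 9, 10, 11, 12, 13, 14} = {10, 11, 12}
… ∩ ⟦in front of 13⟧ = {10, 11, 12} ∩ {1, 2, 4, 7, 9, 12, 13, 14} = {12}
… ∩ ⟦old⟧ = {12} ∩ {5, 7, 10, 13} = ∅
So ⟦old engineer under 1 that danced in front of 13⟧ = {}.

{}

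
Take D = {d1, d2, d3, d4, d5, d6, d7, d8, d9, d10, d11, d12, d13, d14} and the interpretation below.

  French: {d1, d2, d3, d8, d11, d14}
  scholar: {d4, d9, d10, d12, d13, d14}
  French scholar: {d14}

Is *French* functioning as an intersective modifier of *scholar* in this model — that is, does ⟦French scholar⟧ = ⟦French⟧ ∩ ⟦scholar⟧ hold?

yes

⟦French⟧ ∩ ⟦scholar⟧ = {d1, d2, d3, d8, d11, d14} ∩ {d4, d9, d10, d12, d13, d14} = {d14}
Observed ⟦French scholar⟧ = {d14}.
These coincide, so the modifier is intersective here.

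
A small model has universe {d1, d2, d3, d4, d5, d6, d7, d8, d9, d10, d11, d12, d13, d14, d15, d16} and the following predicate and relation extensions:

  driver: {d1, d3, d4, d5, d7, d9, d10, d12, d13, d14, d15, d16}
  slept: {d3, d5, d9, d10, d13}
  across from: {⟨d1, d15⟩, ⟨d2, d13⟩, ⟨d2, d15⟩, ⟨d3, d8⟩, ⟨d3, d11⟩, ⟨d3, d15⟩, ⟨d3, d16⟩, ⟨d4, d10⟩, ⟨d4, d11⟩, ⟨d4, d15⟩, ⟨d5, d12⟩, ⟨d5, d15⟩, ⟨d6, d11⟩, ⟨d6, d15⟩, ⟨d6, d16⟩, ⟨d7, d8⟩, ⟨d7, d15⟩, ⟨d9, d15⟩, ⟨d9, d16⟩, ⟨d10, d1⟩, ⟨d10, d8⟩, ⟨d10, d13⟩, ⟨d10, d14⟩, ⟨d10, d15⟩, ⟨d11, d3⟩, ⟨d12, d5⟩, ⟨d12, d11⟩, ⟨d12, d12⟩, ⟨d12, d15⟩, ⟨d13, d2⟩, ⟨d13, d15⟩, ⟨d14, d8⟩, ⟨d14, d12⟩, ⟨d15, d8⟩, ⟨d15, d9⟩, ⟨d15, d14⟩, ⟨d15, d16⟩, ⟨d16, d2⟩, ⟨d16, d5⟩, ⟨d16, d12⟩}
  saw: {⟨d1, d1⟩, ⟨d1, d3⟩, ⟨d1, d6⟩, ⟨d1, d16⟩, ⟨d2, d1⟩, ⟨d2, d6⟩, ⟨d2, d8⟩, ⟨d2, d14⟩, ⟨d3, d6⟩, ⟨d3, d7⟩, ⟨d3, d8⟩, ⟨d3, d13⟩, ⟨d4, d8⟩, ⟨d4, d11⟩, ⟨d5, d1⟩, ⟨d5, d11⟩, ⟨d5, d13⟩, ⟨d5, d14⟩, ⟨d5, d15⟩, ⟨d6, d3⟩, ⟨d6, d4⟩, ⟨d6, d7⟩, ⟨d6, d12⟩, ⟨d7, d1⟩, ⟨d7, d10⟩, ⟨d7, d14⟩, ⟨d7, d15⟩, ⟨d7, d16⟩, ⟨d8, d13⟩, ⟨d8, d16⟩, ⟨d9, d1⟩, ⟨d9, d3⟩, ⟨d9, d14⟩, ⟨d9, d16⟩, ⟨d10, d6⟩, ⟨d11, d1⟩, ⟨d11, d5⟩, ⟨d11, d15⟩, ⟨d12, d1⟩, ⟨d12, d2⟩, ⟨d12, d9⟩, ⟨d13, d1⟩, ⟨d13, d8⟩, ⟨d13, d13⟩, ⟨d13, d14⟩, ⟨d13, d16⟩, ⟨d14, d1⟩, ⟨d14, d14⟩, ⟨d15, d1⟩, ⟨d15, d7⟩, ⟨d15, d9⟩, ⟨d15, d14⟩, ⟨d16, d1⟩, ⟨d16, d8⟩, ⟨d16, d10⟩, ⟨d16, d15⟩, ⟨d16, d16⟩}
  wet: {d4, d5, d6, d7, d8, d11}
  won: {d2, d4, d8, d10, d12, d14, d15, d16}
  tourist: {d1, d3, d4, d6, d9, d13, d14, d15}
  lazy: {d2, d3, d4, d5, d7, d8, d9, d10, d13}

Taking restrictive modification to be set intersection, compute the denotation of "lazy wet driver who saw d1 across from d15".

⟦who saw d1⟧ = {x : ⟨x, d1⟩ ∈ ⟦saw⟧} = {d1, d2, d5, d7, d9, d11, d12, d13, d14, d15, d16}
⟦across from d15⟧ = {x : ⟨x, d15⟩ ∈ ⟦across from⟧} = {d1, d2, d3, d4, d5, d6, d7, d9, d10, d12, d13}
⟦driver⟧ = {d1, d3, d4, d5, d7, d9, d10, d12, d13, d14, d15, d16}
… ∩ ⟦who saw d1⟧ = {d1, d3, d4, d5, d7, d9, d10, d12, d13, d14, d15, d16} ∩ {d1, d2, d5, d7, d9, d11, d12, d13, d14, d15, d16} = {d1, d5, d7, d9, d12, d13, d14, d15, d16}
… ∩ ⟦across from d15⟧ = {d1, d5, d7, d9, d12, d13, d14, d15, d16} ∩ {d1, d2, d3, d4, d5, d6, d7, d9, d10, d12, d13} = {d1, d5, d7, d9, d12, d13}
… ∩ ⟦lazy⟧ = {d1, d5, d7, d9, d12, d13} ∩ {d2, d3, d4, d5, d7, d8, d9, d10, d13} = {d5, d7, d9, d13}
… ∩ ⟦wet⟧ = {d5, d7, d9, d13} ∩ {d4, d5, d6, d7, d8, d11} = {d5, d7}
So ⟦lazy wet driver who saw d1 across from d15⟧ = {d5, d7}.

{d5, d7}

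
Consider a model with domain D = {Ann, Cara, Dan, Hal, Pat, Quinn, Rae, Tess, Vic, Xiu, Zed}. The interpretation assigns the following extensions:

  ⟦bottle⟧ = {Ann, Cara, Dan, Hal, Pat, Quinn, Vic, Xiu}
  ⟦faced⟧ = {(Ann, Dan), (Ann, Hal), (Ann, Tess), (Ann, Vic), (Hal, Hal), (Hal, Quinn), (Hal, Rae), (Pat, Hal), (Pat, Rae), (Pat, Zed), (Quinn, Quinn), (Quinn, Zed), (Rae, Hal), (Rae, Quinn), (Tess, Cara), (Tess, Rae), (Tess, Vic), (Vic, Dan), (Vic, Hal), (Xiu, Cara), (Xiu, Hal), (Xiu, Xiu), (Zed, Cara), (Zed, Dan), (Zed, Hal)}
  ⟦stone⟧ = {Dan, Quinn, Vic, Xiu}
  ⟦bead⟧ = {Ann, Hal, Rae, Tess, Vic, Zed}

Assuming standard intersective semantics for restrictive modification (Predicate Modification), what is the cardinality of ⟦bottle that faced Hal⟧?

5

⟦that faced Hal⟧ = {x : ⟨x, Hal⟩ ∈ ⟦faced⟧} = {Ann, Hal, Pat, Rae, Vic, Xiu, Zed}
⟦bottle⟧ = {Ann, Cara, Dan, Hal, Pat, Quinn, Vic, Xiu}
… ∩ ⟦that faced Hal⟧ = {Ann, Cara, Dan, Hal, Pat, Quinn, Vic, Xiu} ∩ {Ann, Hal, Pat, Rae, Vic, Xiu, Zed} = {Ann, Hal, Pat, Vic, Xiu}
⟦bottle that faced Hal⟧ = {Ann, Hal, Pat, Vic, Xiu}, so the cardinality is 5.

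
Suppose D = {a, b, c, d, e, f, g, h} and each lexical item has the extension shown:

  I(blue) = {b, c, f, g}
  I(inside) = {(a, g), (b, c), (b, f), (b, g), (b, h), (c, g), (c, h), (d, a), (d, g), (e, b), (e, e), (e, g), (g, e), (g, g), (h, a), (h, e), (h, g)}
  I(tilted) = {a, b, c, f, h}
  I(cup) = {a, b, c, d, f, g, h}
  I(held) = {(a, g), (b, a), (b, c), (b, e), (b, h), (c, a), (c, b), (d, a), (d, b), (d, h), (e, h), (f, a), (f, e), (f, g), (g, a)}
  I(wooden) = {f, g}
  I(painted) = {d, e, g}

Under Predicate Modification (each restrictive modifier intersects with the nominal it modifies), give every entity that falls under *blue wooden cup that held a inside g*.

⟦that held a⟧ = {x : ⟨x, a⟩ ∈ ⟦held⟧} = {b, c, d, f, g}
⟦inside g⟧ = {x : ⟨x, g⟩ ∈ ⟦inside⟧} = {a, b, c, d, e, g, h}
⟦cup⟧ = {a, b, c, d, f, g, h}
… ∩ ⟦that held a⟧ = {a, b, c, d, f, g, h} ∩ {b, c, d, f, g} = {b, c, d, f, g}
… ∩ ⟦inside g⟧ = {b, c, d, f, g} ∩ {a, b, c, d, e, g, h} = {b, c, d, g}
… ∩ ⟦blue⟧ = {b, c, d, g} ∩ {b, c, f, g} = {b, c, g}
… ∩ ⟦wooden⟧ = {b, c, g} ∩ {f, g} = {g}
So ⟦blue wooden cup that held a inside g⟧ = {g}.

{g}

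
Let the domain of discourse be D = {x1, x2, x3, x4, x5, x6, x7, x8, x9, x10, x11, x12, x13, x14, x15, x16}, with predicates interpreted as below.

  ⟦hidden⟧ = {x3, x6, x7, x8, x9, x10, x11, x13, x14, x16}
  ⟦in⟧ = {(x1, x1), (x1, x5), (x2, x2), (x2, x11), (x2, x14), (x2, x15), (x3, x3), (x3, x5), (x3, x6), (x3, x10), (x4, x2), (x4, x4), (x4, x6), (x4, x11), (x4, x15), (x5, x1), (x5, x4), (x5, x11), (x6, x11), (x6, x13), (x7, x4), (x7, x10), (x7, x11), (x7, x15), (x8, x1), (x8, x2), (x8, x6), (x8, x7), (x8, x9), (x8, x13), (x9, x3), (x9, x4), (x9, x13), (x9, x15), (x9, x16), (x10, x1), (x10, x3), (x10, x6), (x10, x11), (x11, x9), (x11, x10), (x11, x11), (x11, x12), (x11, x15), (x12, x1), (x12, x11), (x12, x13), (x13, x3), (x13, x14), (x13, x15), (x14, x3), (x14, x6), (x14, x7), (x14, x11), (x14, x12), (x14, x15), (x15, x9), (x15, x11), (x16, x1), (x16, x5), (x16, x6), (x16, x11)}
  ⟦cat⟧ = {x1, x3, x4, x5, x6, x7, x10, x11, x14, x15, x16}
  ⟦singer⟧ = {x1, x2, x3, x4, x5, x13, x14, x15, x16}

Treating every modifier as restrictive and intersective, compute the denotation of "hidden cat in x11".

⟦in x11⟧ = {x : ⟨x, x11⟩ ∈ ⟦in⟧} = {x2, x4, x5, x6, x7, x10, x11, x12, x14, x15, x16}
⟦cat⟧ = {x1, x3, x4, x5, x6, x7, x10, x11, x14, x15, x16}
… ∩ ⟦in x11⟧ = {x1, x3, x4, x5, x6, x7, x10, x11, x14, x15, x16} ∩ {x2, x4, x5, x6, x7, x10, x11, x12, x14, x15, x16} = {x4, x5, x6, x7, x10, x11, x14, x15, x16}
… ∩ ⟦hidden⟧ = {x4, x5, x6, x7, x10, x11, x14, x15, x16} ∩ {x3, x6, x7, x8, x9, x10, x11, x13, x14, x16} = {x6, x7, x10, x11, x14, x16}
So ⟦hidden cat in x11⟧ = {x6, x7, x10, x11, x14, x16}.

{x6, x7, x10, x11, x14, x16}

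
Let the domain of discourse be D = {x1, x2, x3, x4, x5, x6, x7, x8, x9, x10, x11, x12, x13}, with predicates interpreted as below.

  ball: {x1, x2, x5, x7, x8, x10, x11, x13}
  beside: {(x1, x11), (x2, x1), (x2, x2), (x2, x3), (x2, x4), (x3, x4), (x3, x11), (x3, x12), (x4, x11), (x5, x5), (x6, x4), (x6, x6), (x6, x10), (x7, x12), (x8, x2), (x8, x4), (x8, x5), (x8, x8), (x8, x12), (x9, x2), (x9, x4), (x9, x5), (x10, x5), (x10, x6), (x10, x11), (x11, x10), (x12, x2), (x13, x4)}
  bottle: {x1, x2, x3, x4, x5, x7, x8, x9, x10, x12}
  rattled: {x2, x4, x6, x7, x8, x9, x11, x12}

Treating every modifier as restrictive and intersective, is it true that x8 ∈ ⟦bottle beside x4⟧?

yes

⟦beside x4⟧ = {x : ⟨x, x4⟩ ∈ ⟦beside⟧} = {x2, x3, x6, x8, x9, x13}
⟦bottle⟧ = {x1, x2, x3, x4, x5, x7, x8, x9, x10, x12}
… ∩ ⟦beside x4⟧ = {x1, x2, x3, x4, x5, x7, x8, x9, x10, x12} ∩ {x2, x3, x6, x8, x9, x13} = {x2, x3, x8, x9}
⟦bottle beside x4⟧ = {x2, x3, x8, x9}; x8 ∈ this set.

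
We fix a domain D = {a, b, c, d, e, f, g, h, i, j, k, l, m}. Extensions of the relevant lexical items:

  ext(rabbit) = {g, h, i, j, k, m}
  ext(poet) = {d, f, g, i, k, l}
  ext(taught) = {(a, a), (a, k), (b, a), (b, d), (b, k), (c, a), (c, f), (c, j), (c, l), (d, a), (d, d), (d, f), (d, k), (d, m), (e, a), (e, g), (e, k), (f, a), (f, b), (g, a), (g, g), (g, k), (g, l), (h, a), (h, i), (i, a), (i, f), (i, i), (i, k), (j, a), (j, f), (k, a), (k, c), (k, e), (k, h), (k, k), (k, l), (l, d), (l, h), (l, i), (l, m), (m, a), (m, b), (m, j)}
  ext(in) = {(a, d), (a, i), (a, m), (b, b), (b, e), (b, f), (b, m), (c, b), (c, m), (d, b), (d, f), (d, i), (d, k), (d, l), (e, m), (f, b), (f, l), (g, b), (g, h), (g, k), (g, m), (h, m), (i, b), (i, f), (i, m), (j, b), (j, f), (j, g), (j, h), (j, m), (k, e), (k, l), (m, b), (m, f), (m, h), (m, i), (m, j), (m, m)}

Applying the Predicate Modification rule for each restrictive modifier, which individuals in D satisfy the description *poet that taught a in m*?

{g, i}

⟦that taught a⟧ = {x : ⟨x, a⟩ ∈ ⟦taught⟧} = {a, b, c, d, e, f, g, h, i, j, k, m}
⟦in m⟧ = {x : ⟨x, m⟩ ∈ ⟦in⟧} = {a, b, c, e, g, h, i, j, m}
⟦poet⟧ = {d, f, g, i, k, l}
… ∩ ⟦that taught a⟧ = {d, f, g, i, k, l} ∩ {a, b, c, d, e, f, g, h, i, j, k, m} = {d, f, g, i, k}
… ∩ ⟦in m⟧ = {d, f, g, i, k} ∩ {a, b, c, e, g, h, i, j, m} = {g, i}
So ⟦poet that taught a in m⟧ = {g, i}.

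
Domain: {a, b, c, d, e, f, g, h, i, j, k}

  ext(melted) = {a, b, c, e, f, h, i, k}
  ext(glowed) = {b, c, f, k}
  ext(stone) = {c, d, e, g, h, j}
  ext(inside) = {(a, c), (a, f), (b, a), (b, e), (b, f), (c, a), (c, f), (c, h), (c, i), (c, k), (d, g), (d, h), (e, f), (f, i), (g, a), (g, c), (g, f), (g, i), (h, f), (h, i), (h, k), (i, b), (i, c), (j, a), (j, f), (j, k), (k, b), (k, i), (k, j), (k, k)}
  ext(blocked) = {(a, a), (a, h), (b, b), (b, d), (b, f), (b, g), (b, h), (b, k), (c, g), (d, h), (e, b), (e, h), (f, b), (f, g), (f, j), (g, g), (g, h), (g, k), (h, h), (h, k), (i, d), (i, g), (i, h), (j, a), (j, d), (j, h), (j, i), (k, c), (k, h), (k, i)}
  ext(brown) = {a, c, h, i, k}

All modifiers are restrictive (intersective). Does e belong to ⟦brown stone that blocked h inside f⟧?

no

⟦that blocked h⟧ = {x : ⟨x, h⟩ ∈ ⟦blocked⟧} = {a, b, d, e, g, h, i, j, k}
⟦inside f⟧ = {x : ⟨x, f⟩ ∈ ⟦inside⟧} = {a, b, c, e, g, h, j}
⟦stone⟧ = {c, d, e, g, h, j}
… ∩ ⟦that blocked h⟧ = {c, d, e, g, h, j} ∩ {a, b, d, e, g, h, i, j, k} = {d, e, g, h, j}
… ∩ ⟦inside f⟧ = {d, e, g, h, j} ∩ {a, b, c, e, g, h, j} = {e, g, h, j}
… ∩ ⟦brown⟧ = {e, g, h, j} ∩ {a, c, h, i, k} = {h}
⟦brown stone that blocked h inside f⟧ = {h}; e ∉ this set.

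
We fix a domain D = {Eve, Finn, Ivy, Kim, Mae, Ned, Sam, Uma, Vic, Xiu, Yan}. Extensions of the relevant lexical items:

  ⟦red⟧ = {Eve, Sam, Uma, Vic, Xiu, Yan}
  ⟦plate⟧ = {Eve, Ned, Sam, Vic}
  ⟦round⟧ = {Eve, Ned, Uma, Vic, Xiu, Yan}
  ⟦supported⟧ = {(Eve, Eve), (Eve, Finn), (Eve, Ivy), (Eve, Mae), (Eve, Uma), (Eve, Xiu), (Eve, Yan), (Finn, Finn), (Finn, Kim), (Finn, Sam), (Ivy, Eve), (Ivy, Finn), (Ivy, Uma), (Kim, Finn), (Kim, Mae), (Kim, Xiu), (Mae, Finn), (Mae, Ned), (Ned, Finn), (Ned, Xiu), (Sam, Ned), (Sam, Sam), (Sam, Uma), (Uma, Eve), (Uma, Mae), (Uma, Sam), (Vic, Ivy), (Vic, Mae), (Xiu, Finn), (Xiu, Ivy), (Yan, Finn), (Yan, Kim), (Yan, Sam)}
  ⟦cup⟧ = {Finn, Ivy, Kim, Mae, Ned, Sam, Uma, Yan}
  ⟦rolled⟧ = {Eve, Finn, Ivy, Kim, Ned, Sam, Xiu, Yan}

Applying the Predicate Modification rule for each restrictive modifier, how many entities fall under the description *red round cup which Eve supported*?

2

⟦which Eve supported⟧ = {x : ⟨Eve, x⟩ ∈ ⟦supported⟧} = {Eve, Finn, Ivy, Mae, Uma, Xiu, Yan}
⟦cup⟧ = {Finn, Ivy, Kim, Mae, Ned, Sam, Uma, Yan}
… ∩ ⟦which Eve supported⟧ = {Finn, Ivy, Kim, Mae, Ned, Sam, Uma, Yan} ∩ {Eve, Finn, Ivy, Mae, Uma, Xiu, Yan} = {Finn, Ivy, Mae, Uma, Yan}
… ∩ ⟦red⟧ = {Finn, Ivy, Mae, Uma, Yan} ∩ {Eve, Sam, Uma, Vic, Xiu, Yan} = {Uma, Yan}
… ∩ ⟦round⟧ = {Uma, Yan} ∩ {Eve, Ned, Uma, Vic, Xiu, Yan} = {Uma, Yan}
⟦red round cup which Eve supported⟧ = {Uma, Yan}, so the cardinality is 2.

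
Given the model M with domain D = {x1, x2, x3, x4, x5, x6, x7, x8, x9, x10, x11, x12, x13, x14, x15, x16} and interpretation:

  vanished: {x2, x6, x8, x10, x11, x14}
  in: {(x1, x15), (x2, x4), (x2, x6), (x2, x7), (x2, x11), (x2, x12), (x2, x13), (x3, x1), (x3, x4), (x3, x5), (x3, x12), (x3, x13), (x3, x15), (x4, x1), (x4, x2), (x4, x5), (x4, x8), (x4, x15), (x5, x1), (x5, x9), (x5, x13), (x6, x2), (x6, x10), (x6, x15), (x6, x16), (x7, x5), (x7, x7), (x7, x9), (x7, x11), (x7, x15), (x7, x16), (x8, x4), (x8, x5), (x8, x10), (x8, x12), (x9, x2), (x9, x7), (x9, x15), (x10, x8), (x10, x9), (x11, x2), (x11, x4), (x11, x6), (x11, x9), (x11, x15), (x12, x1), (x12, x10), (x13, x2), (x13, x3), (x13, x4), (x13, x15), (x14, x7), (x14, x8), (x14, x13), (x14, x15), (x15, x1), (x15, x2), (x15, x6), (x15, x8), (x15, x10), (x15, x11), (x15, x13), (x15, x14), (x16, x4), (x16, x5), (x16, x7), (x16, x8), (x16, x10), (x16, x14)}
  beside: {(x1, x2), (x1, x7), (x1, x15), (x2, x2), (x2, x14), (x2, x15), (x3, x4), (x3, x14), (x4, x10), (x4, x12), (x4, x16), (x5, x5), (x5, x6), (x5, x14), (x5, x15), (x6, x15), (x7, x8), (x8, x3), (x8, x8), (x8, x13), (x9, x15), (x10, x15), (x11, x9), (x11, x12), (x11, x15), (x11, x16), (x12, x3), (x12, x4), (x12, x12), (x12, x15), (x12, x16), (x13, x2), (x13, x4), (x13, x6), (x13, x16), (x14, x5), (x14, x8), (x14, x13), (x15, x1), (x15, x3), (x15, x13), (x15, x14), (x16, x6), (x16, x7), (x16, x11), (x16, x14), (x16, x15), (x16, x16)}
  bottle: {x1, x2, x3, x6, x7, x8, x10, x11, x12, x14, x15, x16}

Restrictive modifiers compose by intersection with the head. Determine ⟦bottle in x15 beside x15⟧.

⟦in x15⟧ = {x : ⟨x, x15⟩ ∈ ⟦in⟧} = {x1, x3, x4, x6, x7, x9, x11, x13, x14}
⟦beside x15⟧ = {x : ⟨x, x15⟩ ∈ ⟦beside⟧} = {x1, x2, x5, x6, x9, x10, x11, x12, x16}
⟦bottle⟧ = {x1, x2, x3, x6, x7, x8, x10, x11, x12, x14, x15, x16}
… ∩ ⟦in x15⟧ = {x1, x2, x3, x6, x7, x8, x10, x11, x12, x14, x15, x16} ∩ {x1, x3, x4, x6, x7, x9, x11, x13, x14} = {x1, x3, x6, x7, x11, x14}
… ∩ ⟦beside x15⟧ = {x1, x3, x6, x7, x11, x14} ∩ {x1, x2, x5, x6, x9, x10, x11, x12, x16} = {x1, x6, x11}
So ⟦bottle in x15 beside x15⟧ = {x1, x6, x11}.

{x1, x6, x11}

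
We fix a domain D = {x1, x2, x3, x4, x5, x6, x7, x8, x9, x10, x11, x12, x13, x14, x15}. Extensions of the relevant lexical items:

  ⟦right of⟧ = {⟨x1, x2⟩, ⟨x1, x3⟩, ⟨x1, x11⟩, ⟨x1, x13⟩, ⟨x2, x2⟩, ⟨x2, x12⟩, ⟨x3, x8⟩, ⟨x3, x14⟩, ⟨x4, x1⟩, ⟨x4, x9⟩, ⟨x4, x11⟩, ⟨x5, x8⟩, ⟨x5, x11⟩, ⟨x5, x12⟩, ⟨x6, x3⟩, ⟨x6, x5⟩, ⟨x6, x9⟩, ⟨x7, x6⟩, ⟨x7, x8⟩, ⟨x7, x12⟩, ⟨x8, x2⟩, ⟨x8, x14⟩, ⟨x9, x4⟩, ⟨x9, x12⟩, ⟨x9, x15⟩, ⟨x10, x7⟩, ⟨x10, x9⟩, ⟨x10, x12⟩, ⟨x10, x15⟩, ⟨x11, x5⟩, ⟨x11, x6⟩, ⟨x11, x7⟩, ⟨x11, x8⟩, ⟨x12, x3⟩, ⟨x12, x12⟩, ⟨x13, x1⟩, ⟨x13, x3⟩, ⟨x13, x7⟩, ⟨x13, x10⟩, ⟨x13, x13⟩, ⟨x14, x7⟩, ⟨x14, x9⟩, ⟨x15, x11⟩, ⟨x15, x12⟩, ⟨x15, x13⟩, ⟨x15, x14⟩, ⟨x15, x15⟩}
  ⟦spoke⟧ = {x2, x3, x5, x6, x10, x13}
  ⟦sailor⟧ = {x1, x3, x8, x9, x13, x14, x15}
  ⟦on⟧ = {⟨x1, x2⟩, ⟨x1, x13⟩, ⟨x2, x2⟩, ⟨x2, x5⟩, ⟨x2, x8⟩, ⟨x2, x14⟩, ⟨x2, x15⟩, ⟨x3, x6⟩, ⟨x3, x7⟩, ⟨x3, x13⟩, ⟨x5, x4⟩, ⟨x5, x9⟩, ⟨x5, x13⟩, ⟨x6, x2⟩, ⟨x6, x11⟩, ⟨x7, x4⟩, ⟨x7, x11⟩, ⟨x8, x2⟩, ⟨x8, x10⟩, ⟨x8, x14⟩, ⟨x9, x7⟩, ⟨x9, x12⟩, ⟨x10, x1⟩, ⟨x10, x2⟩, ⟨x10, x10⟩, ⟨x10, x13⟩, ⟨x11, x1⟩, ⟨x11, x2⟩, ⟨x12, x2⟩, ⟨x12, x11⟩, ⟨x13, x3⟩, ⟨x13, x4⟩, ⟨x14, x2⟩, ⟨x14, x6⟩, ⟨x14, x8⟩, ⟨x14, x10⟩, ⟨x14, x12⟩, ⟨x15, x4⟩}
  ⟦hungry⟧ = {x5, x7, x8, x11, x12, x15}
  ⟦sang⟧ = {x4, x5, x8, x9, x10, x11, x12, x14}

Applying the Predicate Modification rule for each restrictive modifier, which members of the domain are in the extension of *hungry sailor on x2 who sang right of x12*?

⟦on x2⟧ = {x : ⟨x, x2⟩ ∈ ⟦on⟧} = {x1, x2, x6, x8, x10, x11, x12, x14}
⟦who sang⟧ = ⟦sang⟧ = {x4, x5, x8, x9, x10, x11, x12, x14}
⟦right of x12⟧ = {x : ⟨x, x12⟩ ∈ ⟦right of⟧} = {x2, x5, x7, x9, x10, x12, x15}
⟦sailor⟧ = {x1, x3, x8, x9, x13, x14, x15}
… ∩ ⟦on x2⟧ = {x1, x3, x8, x9, x13, x14, x15} ∩ {x1, x2, x6, x8, x10, x11, x12, x14} = {x1, x8, x14}
… ∩ ⟦who sang⟧ = {x1, x8, x14} ∩ {x4, x5, x8, x9, x10, x11, x12, x14} = {x8, x14}
… ∩ ⟦right of x12⟧ = {x8, x14} ∩ {x2, x5, x7, x9, x10, x12, x15} = ∅
… ∩ ⟦hungry⟧ = ∅ ∩ {x5, x7, x8, x11, x12, x15} = ∅
So ⟦hungry sailor on x2 who sang right of x12⟧ = {}.

{}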